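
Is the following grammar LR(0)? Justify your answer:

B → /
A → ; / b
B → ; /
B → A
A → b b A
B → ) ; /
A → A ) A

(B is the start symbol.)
No. Shift-reduce conflict between [B → A .] and [A → A . ) A]

Augment with B' → B and build the canonical LR(0) collection (I0 = CLOSURE({[B' → . B]}), then GOTO on every symbol after a dot until no new states appear). It has 17 states:
  I0: { [A → . ; / b], [A → . A ) A], [A → . b b A], [B → . ) ; /], [B → . /], [B → . ; /], [B → . A], [B' → . B] }  — shift
  I1: { [B → ) . ; /] }  — shift
  I2: { [B → / .] }  — reduce
  I3: { [A → ; . / b], [B → ; . /] }  — shift
  I4: { [A → A . ) A], [B → A .] }  — shift, reduce
  I5: { [B' → B .] }  — accept
  I6: { [A → b . b A] }  — shift
  I7: { [A → . ; / b], [A → . A ) A], [A → . b b A], [A → b b . A] }  — shift
  I8: { [A → ; . / b] }  — shift
  I9: { [A → A . ) A], [A → b b A .] }  — shift, reduce
  I10: { [A → . ; / b], [A → . A ) A], [A → . b b A], [A → A ) . A] }  — shift
  I11: { [A → A ) A .], [A → A . ) A] }  — shift, reduce
  I12: { [A → ; / . b] }  — shift
  I13: { [A → ; / b .] }  — reduce
  I14: { [A → ; / . b], [B → ; / .] }  — shift, reduce
  I15: { [B → ) ; . /] }  — shift
  I16: { [B → ) ; / .] }  — reduce

Conflict in state I4:
  Shift-reduce conflict between [B → A .] and [A → A . ) A]
So the grammar is NOT LR(0).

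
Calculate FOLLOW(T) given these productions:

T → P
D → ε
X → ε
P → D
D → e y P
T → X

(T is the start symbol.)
{ $ }

To compute FOLLOW(T), find every occurrence of T on a right-hand side N → α T β: add FIRST(β) \ {ε}, and if β is empty or nullable also add FOLLOW(N). Iterate to a fixed point.

T is the start symbol, so $ ∈ FOLLOW(T).
T does not occur on any right-hand side.

Taking the union: FOLLOW(T) = { $ }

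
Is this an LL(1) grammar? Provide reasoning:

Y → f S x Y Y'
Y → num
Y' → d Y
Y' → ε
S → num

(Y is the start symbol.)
No. Predict set conflict for Y': { 'd' }

A grammar is LL(1) if for each non-terminal N with multiple productions, the predict sets of those productions are pairwise disjoint, where PREDICT(N → α) = (FIRST(α) \ {ε}) ∪ (FOLLOW(N) if α ⇒* ε).

Relevant sets:
  FOLLOW(Y') = { $, 'd' }

For Y:
  PREDICT(Y → f S x Y Y') = { 'f' }
  PREDICT(Y → num) = { 'num' }
For Y':
  PREDICT(Y' → d Y) = { 'd' }
  PREDICT(Y' → ε) = { $, 'd' }
S has a single production, so nothing to check there.

Conflict found: Predict set conflict for Y': { 'd' }
The grammar is NOT LL(1).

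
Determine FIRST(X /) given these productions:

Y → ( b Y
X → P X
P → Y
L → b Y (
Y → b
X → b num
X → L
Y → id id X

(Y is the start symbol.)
{ '(', 'b', 'id' }

FIRST sets of the non-terminals involved (from the grammar, by fixed-point iteration):
  FIRST(X) = { '(', 'b', 'id' }

To compute FIRST(X /), process the symbols left to right:
Symbol X is a non-terminal. Add FIRST(X) \ {ε} = { '(', 'b', 'id' }
X is not nullable (ε ∉ FIRST(X)), so stop here.
FIRST(X /) = { '(', 'b', 'id' }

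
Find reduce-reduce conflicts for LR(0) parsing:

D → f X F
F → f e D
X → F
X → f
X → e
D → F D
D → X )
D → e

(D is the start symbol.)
A reduce-reduce conflict occurs when an LR(0) state has two complete items [A → α .] and [B → β .] — both call for a reduction, and with no lookahead the parser cannot choose between them.

Augment with D' → D and build the canonical LR(0) collection (I0 = CLOSURE({[D' → . D]}), then GOTO on every symbol after a dot until no new states appear). It has 16 states:
  I0: { [D → . F D], [D → . X )], [D → . e], [D → . f X F], [D' → . D], [F → . f e D], [X → . F], [X → . e], [X → . f] }  — shift
  I1: { [D' → D .] }  — accept
  I2: { [D → . F D], [D → . X )], [D → . e], [D → . f X F], [D → F . D], [F → . f e D], [X → . F], [X → . e], [X → . f], [X → F .] }  — shift, reduce
  I3: { [D → X . )] }  — shift
  I4: { [D → e .], [X → e .] }  — 2 reduces
  I5: { [D → f . X F], [F → . f e D], [F → f . e D], [X → . F], [X → . e], [X → . f], [X → f .] }  — shift, reduce
  I6: { [X → F .] }  — reduce
  I7: { [D → f X . F], [F → . f e D] }  — shift
  I8: { [D → . F D], [D → . X )], [D → . e], [D → . f X F], [F → . f e D], [F → f e . D], [X → . F], [X → . e], [X → . f], [X → e .] }  — shift, reduce
  I9: { [F → f . e D], [X → f .] }  — shift, reduce
  I10: { [D → . F D], [D → . X )], [D → . e], [D → . f X F], [F → . f e D], [F → f e . D], [X → . F], [X → . e], [X → . f] }  — shift
  I11: { [F → f e D .] }  — reduce
  I12: { [D → f X F .] }  — reduce
  I13: { [F → f . e D] }  — shift
  I14: { [D → X ) .] }  — reduce
  I15: { [D → F D .] }  — reduce

I4 contains complete items [D → e .], [X → e .] — reduce-reduce conflict.

Answer: Yes — I4: [D → e .] vs [X → e .]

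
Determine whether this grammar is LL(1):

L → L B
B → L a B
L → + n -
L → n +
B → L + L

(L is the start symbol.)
No. Predict set conflict for L: { '+' }

Relevant sets:
  FIRST(L) = { '+', 'n' }

For L:
  PREDICT(L → L B) = { '+', 'n' }
  PREDICT(L → '+' n '-') = { '+' }
  PREDICT(L → n '+') = { 'n' }
For B:
  PREDICT(B → L a B) = { '+', 'n' }
  PREDICT(B → L '+' L) = { '+', 'n' }

Conflict found: Predict set conflict for L: { '+' }
The grammar is NOT LL(1).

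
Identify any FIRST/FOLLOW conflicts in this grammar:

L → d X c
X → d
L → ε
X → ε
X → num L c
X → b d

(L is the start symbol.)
No FIRST/FOLLOW conflicts.

Nullable non-terminals: L, X.

L: nullable alternative(s) L → ε; FOLLOW(L) = { $, 'c' }
  L → d X c: FIRST \ {ε} = { 'd' } — disjoint from FOLLOW(L)
  L → ε: FIRST \ {ε} = { } — this is the only nullable alternative, skip

X: nullable alternative(s) X → ε; FOLLOW(X) = { 'c' }
  X → d: FIRST \ {ε} = { 'd' } — disjoint from FOLLOW(X)
  X → ε: FIRST \ {ε} = { } — this is the only nullable alternative, skip
  X → num L c: FIRST \ {ε} = { 'num' } — disjoint from FOLLOW(X)
  X → b d: FIRST \ {ε} = { 'b' } — disjoint from FOLLOW(X)

No FIRST/FOLLOW conflicts found.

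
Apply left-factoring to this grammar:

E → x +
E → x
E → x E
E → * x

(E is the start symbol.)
E → x E'
E' → +
E' → ε
E' → E
E → * x

Left-factoring transforms A → αβ₁ | αβ₂ into A → αA' and A' → β₁ | β₂
(α is the longest common prefix among the alternatives). Repeat until
no nonterminal has two alternatives with a common prefix.

Round 1: E has alternatives sharing prefix 'x'. Introduce E': E → x E'
  Add: E' → +
  Add: E' → ε
  Add: E' → E

No remaining common prefixes — done.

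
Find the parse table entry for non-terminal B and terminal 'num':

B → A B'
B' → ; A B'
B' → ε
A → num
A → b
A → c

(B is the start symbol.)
B → A B'

To find M[B, 'num'], we find productions for B where 'num' is in the predict set (PREDICT(N → α) = (FIRST(α) \ {ε}) ∪ (FOLLOW(N) if α ⇒* ε)).

Relevant sets:
  FIRST(A) = { 'b', 'c', 'num' }

B → A B': PREDICT = { 'b', 'c', 'num' }
  'num' is in predict set, so this production goes in M[B, 'num']

M[B, 'num'] = B → A B'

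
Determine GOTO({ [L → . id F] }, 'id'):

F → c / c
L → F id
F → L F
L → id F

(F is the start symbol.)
{ [F → . L F], [F → . c / c], [L → . F id], [L → . id F], [L → id . F] }

GOTO(I, 'id') = CLOSURE({ [A → αX.β] : [A → α.Xβ] ∈ I, X = 'id' })

Items with dot before 'id', with the dot advanced:
  [L → . id F] → [L → id . F]
Closure of the advanced items:
  [L → id . F] has the dot before F: add [F → . c / c], [F → . L F]
  [F → . L F] has the dot before L: add [L → . F id], [L → . id F]

GOTO = { [F → . L F], [F → . c / c], [L → . F id], [L → . id F], [L → id . F] }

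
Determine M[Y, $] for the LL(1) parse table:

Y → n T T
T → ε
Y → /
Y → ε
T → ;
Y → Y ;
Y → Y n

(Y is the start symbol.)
Y → ε

To find M[Y, $], we find productions for Y where $ is in the predict set (PREDICT(N → α) = (FIRST(α) \ {ε}) ∪ (FOLLOW(N) if α ⇒* ε)).

Relevant sets:
  FIRST(Y) = { '/', ';', 'n', ε }
  FOLLOW(Y) = { $, ';', 'n' }

Y → n T T: PREDICT = { 'n' }
Y → /: PREDICT = { '/' }
Y → ε: PREDICT = { $, ';', 'n' }
  $ is in predict set, so this production goes in M[Y, $]
Y → Y ;: PREDICT = { '/', ';', 'n' }
Y → Y n: PREDICT = { '/', ';', 'n' }

M[Y, $] = Y → ε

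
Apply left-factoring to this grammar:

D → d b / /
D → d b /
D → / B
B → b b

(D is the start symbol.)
D → d b / D'
D' → /
D' → ε
D → / B
B → b b

Left-factoring transforms A → αβ₁ | αβ₂ into A → αA' and A' → β₁ | β₂
(α is the longest common prefix among the alternatives). Repeat until
no nonterminal has two alternatives with a common prefix.

Round 1: D has alternatives sharing prefix 'd b /'. Introduce D': D → d b / D'
  Add: D' → /
  Add: D' → ε

No remaining common prefixes — done.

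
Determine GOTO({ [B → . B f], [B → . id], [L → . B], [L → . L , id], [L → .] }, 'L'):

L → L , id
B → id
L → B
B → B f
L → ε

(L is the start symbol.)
{ [L → L . , id] }

GOTO(I, 'L') = CLOSURE({ [A → αX.β] : [A → α.Xβ] ∈ I, X = 'L' })

Items with dot before 'L', with the dot advanced:
  [L → . L , id] → [L → L . , id]
Closure adds nothing (no advanced item has the dot before a non-terminal).

GOTO = { [L → L . , id] }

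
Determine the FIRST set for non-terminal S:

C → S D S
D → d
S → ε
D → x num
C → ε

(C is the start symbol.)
From S → ε:
  - ε-production, so ε ∈ FIRST(S)

Collecting: FIRST(S) = { ε }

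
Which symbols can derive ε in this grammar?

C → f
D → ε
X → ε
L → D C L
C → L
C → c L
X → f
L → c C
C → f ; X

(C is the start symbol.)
A non-terminal is nullable if it can derive ε (the empty string): either it has an ε-production, or it has a production whose right-hand side consists entirely of nullable non-terminals.

ε-productions: D → ε, X → ε
So D, X are immediately nullable.
No further non-terminal can be added: every production for the remaining non-terminals contains a terminal or a non-nullable non-terminal.
Nullable = { 'D', 'X' }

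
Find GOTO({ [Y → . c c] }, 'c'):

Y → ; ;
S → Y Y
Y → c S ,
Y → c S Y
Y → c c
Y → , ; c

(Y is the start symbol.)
{ [Y → c . c] }

GOTO(I, 'c') = CLOSURE({ [A → αX.β] : [A → α.Xβ] ∈ I, X = 'c' })

Items with dot before 'c', with the dot advanced:
  [Y → . c c] → [Y → c . c]
Closure adds nothing (no advanced item has the dot before a non-terminal).

GOTO = { [Y → c . c] }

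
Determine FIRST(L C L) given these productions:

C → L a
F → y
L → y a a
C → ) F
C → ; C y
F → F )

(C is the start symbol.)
FIRST sets of the non-terminals involved (from the grammar, by fixed-point iteration):
  FIRST(L) = { 'y' }

To compute FIRST(L C L), process the symbols left to right:
Symbol L is a non-terminal. Add FIRST(L) \ {ε} = { 'y' }
L is not nullable (ε ∉ FIRST(L)), so stop here.
FIRST(L C L) = { 'y' }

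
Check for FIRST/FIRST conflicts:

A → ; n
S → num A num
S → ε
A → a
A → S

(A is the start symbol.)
A FIRST/FIRST conflict occurs when two productions N → α and N → β for the same non-terminal have FIRST(α) ∩ FIRST(β) ≠ ∅ (with ε ∈ FIRST of a nullable right-hand side, so two nullable alternatives also conflict).

FIRST sets of the non-terminals at (or reachable through a nullable prefix from) the front of some alternative:
  FIRST(S) = { 'num', ε }

Productions for A:
  A → ; n: FIRST = { ';' }
  A → a: FIRST = { 'a' }
  A → S: FIRST = { 'num', ε }
Productions for S:
  S → num A num: FIRST = { 'num' }
  S → ε: FIRST = { ε }

All alternatives of each non-terminal have pairwise disjoint FIRST sets.

Answer: No FIRST/FIRST conflicts.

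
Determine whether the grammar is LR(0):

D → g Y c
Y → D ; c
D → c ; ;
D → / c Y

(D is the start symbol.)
Yes, the grammar is LR(0)

Augment with D' → D and build the canonical LR(0) collection (I0 = CLOSURE({[D' → . D]}), then GOTO on every symbol after a dot until no new states appear). It has 14 states:
  I0: { [D → . / c Y], [D → . c ; ;], [D → . g Y c], [D' → . D] }  — shift
  I1: { [D → / . c Y] }  — shift
  I2: { [D' → D .] }  — accept
  I3: { [D → c . ; ;] }  — shift
  I4: { [D → . / c Y], [D → . c ; ;], [D → . g Y c], [D → g . Y c], [Y → . D ; c] }  — shift
  I5: { [Y → D . ; c] }  — shift
  I6: { [D → g Y . c] }  — shift
  I7: { [D → g Y c .] }  — reduce
  I8: { [Y → D ; . c] }  — shift
  I9: { [Y → D ; c .] }  — reduce
  I10: { [D → c ; . ;] }  — shift
  I11: { [D → c ; ; .] }  — reduce
  I12: { [D → . / c Y], [D → . c ; ;], [D → . g Y c], [D → / c . Y], [Y → . D ; c] }  — shift
  I13: { [D → / c Y .] }  — reduce

Every state is either a pure shift/goto state or contains exactly one complete item and nothing to shift — no conflicts. The grammar is LR(0).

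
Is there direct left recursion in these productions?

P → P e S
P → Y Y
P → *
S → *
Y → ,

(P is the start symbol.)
Direct left recursion occurs when N → N α for some non-terminal N (the right-hand side begins with the left-hand side itself).

P → P e S: LEFT RECURSIVE (starts with P)
P → Y Y: starts with Y
P → *: starts with '*'
S → *: starts with '*'
Y → ,: starts with ','

The grammar has direct left recursion on: P.

Answer: Yes, P is left-recursive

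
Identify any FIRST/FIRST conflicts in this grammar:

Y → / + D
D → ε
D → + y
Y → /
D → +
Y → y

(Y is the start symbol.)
Productions for Y:
  Y → / + D: FIRST = { '/' }
  Y → /: FIRST = { '/' }
  Y → y: FIRST = { 'y' }
Productions for D:
  D → ε: FIRST = { ε }
  D → + y: FIRST = { '+' }
  D → +: FIRST = { '+' }

Conflict for Y: Y → / + D and Y → /
  Overlap: { '/' }
Conflict for D: D → + y and D → +
  Overlap: { '+' }

Answer: Yes. Y → '/' '+' D / Y → '/' on { '/' }; D → '+' y / D → '+' on { '+' }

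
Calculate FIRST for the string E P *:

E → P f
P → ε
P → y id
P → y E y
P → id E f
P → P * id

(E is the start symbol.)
FIRST sets of the non-terminals involved (from the grammar, by fixed-point iteration):
  FIRST(E) = { '*', 'f', 'id', 'y' }

To compute FIRST(E P *), process the symbols left to right:
Symbol E is a non-terminal. Add FIRST(E) \ {ε} = { '*', 'f', 'id', 'y' }
E is not nullable (ε ∉ FIRST(E)), so stop here.
FIRST(E P *) = { '*', 'f', 'id', 'y' }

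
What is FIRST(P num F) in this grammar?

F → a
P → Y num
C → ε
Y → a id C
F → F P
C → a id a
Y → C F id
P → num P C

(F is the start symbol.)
FIRST sets of the non-terminals involved (from the grammar, by fixed-point iteration):
  FIRST(P) = { 'a', 'num' }

To compute FIRST(P num F), process the symbols left to right:
Symbol P is a non-terminal. Add FIRST(P) \ {ε} = { 'a', 'num' }
P is not nullable (ε ∉ FIRST(P)), so stop here.
FIRST(P num F) = { 'a', 'num' }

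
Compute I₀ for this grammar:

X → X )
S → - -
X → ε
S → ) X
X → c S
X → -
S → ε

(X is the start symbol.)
First, augment the grammar with X' → X
I₀ = CLOSURE({ [X' → . X] }):
  [X' → . X] has the dot before X: add [X → . X )], [X → .], [X → . c S], [X → . -]
No further items can be added.

I₀ = { [X → . -], [X → . X )], [X → . c S], [X → .], [X' → . X] }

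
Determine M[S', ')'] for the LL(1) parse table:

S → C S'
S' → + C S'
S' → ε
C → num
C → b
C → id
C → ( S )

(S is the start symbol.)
To find M[S', ')'], we find productions for S' where ')' is in the predict set (PREDICT(N → α) = (FIRST(α) \ {ε}) ∪ (FOLLOW(N) if α ⇒* ε)).

Relevant sets:
  FOLLOW(S') = { $, ')' }

S' → + C S': PREDICT = { '+' }
S' → ε: PREDICT = { $, ')' }
  ')' is in predict set, so this production goes in M[S', ')']

M[S', ')'] = S' → ε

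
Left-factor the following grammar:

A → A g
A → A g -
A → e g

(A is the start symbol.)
Left-factoring transforms A → αβ₁ | αβ₂ into A → αA' and A' → β₁ | β₂
(α is the longest common prefix among the alternatives). Repeat until
no nonterminal has two alternatives with a common prefix.

Round 1: A has alternatives sharing prefix 'A g'. Introduce A': A → A g A'
  Add: A' → ε
  Add: A' → -

No remaining common prefixes — done.

Resulting grammar:
A → A g A'
A' → ε
A' → -
A → e g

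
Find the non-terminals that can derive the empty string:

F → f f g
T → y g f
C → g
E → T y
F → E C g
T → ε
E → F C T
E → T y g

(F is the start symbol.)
{ 'T' }

ε-productions: T → ε
So T is immediately nullable.
No further non-terminal can be added: every production for the remaining non-terminals contains a terminal or a non-nullable non-terminal.
Nullable = { 'T' }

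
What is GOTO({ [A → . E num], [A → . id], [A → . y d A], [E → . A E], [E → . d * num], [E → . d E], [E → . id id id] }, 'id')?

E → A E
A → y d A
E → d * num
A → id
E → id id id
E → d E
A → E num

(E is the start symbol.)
{ [A → id .], [E → id . id id] }

GOTO(I, 'id') = CLOSURE({ [A → αX.β] : [A → α.Xβ] ∈ I, X = 'id' })

Items with dot before 'id', with the dot advanced:
  [A → . id] → [A → id .]
  [E → . id id id] → [E → id . id id]
Closure adds nothing (no advanced item has the dot before a non-terminal).

GOTO = { [A → id .], [E → id . id id] }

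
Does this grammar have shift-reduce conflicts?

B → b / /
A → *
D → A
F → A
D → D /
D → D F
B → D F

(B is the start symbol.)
A shift-reduce conflict occurs when an LR(0) state has both:
  - a complete (reduce) item [A → α .] (dot at the end), and
  - a shift item [B → β . c γ] (dot before a terminal).

Augment with B' → B and build the canonical LR(0) collection (I0 = CLOSURE({[B' → . B]}), then GOTO on every symbol after a dot until no new states appear). It has 11 states:
  I0: { [A → . *], [B → . D F], [B → . b / /], [B' → . B], [D → . A], [D → . D /], [D → . D F] }  — shift
  I1: { [A → * .] }  — reduce
  I2: { [D → A .] }  — reduce
  I3: { [B' → B .] }  — accept
  I4: { [A → . *], [B → D . F], [D → D . /], [D → D . F], [F → . A] }  — shift
  I5: { [B → b . / /] }  — shift
  I6: { [B → b / . /] }  — shift
  I7: { [B → b / / .] }  — reduce
  I8: { [D → D / .] }  — reduce
  I9: { [F → A .] }  — reduce
  I10: { [B → D F .], [D → D F .] }  — 2 reduces

No state contains both a complete item and a shift item.

Answer: No shift-reduce conflicts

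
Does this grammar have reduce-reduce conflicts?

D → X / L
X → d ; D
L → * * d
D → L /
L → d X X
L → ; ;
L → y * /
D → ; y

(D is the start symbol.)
A reduce-reduce conflict occurs when an LR(0) state has two complete items [A → α .] and [B → β .] — both call for a reduction, and with no lookahead the parser cannot choose between them.

Augment with D' → D and build the canonical LR(0) collection (I0 = CLOSURE({[D' → . D]}), then GOTO on every symbol after a dot until no new states appear). It has 24 states:
  I0: { [D → . ; y], [D → . L /], [D → . X / L], [D' → . D], [L → . * * d], [L → . ; ;], [L → . d X X], [L → . y * /], [X → . d ; D] }  — shift
  I1: { [L → * . * d] }  — shift
  I2: { [D → ; . y], [L → ; . ;] }  — shift
  I3: { [D' → D .] }  — accept
  I4: { [D → L . /] }  — shift
  I5: { [D → X . / L] }  — shift
  I6: { [L → d . X X], [X → . d ; D], [X → d . ; D] }  — shift
  I7: { [L → y . * /] }  — shift
  I8: { [L → y * . /] }  — shift
  I9: { [L → y * / .] }  — reduce
  I10: { [D → . ; y], [D → . L /], [D → . X / L], [L → . * * d], [L → . ; ;], [L → . d X X], [L → . y * /], [X → . d ; D], [X → d ; . D] }  — shift
  I11: { [L → d X . X], [X → . d ; D] }  — shift
  I12: { [X → d . ; D] }  — shift
  I13: { [L → d X X .] }  — reduce
  I14: { [X → d ; D .] }  — reduce
  I15: { [D → X / . L], [L → . * * d], [L → . ; ;], [L → . d X X], [L → . y * /] }  — shift
  I16: { [L → ; . ;] }  — shift
  I17: { [D → X / L .] }  — reduce
  I18: { [L → d . X X], [X → . d ; D] }  — shift
  I19: { [L → ; ; .] }  — reduce
  I20: { [D → L / .] }  — reduce
  I21: { [D → ; y .] }  — reduce
  I22: { [L → * * . d] }  — shift
  I23: { [L → * * d .] }  — reduce

No state contains more than one complete item.

Answer: No reduce-reduce conflicts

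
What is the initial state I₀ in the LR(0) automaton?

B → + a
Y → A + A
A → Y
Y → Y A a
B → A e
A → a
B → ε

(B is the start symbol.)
{ [A → . Y], [A → . a], [B → . + a], [B → . A e], [B → .], [B' → . B], [Y → . A + A], [Y → . Y A a] }

First, augment the grammar with B' → B
I₀ = CLOSURE({ [B' → . B] }):
  [B' → . B] has the dot before B: add [B → . + a], [B → . A e], [B → .]
  [B → . A e] has the dot before A: add [A → . Y], [A → . a]
  [A → . Y] has the dot before Y: add [Y → . A + A], [Y → . Y A a]
No further items can be added.

I₀ = { [A → . Y], [A → . a], [B → . + a], [B → . A e], [B → .], [B' → . B], [Y → . A + A], [Y → . Y A a] }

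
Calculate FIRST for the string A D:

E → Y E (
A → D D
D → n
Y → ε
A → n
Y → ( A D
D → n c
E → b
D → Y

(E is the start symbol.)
{ '(', 'n', ε }

FIRST sets of the non-terminals involved (from the grammar, by fixed-point iteration):
  FIRST(A) = { '(', 'n', ε }
  FIRST(D) = { '(', 'n', ε }

To compute FIRST(A D), process the symbols left to right:
Symbol A is a non-terminal. Add FIRST(A) \ {ε} = { '(', 'n' }
A is nullable (ε ∈ FIRST(A)), continue to the next symbol.
Symbol D is a non-terminal. Add FIRST(D) \ {ε} = { '(', 'n' }
D is nullable (ε ∈ FIRST(D)), continue to the next symbol.
All symbols are nullable, so ε is in the result.
FIRST(A D) = { '(', 'n', ε }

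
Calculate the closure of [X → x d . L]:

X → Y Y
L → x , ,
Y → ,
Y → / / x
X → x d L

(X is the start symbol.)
To compute CLOSURE, for each item [A → α.Bβ] where B is a non-terminal, add [B → .γ] for all productions B → γ; repeat for the newly added items until nothing changes.

Start with: [X → x d . L]
  [X → x d . L] has the dot before L: add [L → . x , ,]
No further items can be added.

CLOSURE = { [L → . x , ,], [X → x d . L] }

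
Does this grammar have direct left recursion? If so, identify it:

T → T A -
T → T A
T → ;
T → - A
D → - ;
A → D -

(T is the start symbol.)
T → T A -: LEFT RECURSIVE (starts with T)
T → T A: LEFT RECURSIVE (starts with T)
T → ;: starts with ';'
T → - A: starts with '-'
D → - ;: starts with '-'
A → D -: starts with D

The grammar has direct left recursion on: T.

Answer: Yes, T is left-recursive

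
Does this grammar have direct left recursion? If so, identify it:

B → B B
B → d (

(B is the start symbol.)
Yes, B is left-recursive

B → B B: LEFT RECURSIVE (starts with B)
B → d (: starts with d

The grammar has direct left recursion on: B.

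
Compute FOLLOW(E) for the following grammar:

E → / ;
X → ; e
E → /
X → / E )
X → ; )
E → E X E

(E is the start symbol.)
To compute FOLLOW(E), find every occurrence of E on a right-hand side N → α E β: add FIRST(β) \ {ε}, and if β is empty or nullable also add FOLLOW(N). Iterate to a fixed point.

E is the start symbol, so $ ∈ FOLLOW(E).
In X → / E ): E is followed by ')', add FIRST(')') \ {ε} = { ')' }
In E → E X E: E is followed by X E, add FIRST(X E) \ {ε} = { '/', ';' }
In E → E X E: E is at the end; this adds FOLLOW(E) to itself — nothing new

Taking the union: FOLLOW(E) = { $, ')', '/', ';' }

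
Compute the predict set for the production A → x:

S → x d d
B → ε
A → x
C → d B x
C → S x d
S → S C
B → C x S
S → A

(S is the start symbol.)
PREDICT(A → x) = (FIRST(RHS) \ {ε}) ∪ (FOLLOW(A) if ε ∈ FIRST(RHS), i.e. RHS ⇒* ε)
FIRST(x) = { 'x' }
ε ∉ FIRST(x), so FOLLOW(A) is not added.
PREDICT(A → x) = { 'x' }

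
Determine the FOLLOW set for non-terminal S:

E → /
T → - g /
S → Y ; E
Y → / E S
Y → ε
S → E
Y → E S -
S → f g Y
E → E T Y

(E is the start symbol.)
{ $, '-', '/', ';', 'f' }

In Y → / E S: S is at the end, add FOLLOW(Y)
In Y → E S -: S is followed by '-', add FIRST('-') \ {ε} = { '-' }

The FOLLOW sets referred to above (computed the same way, to a fixed point):
  FOLLOW(Y) = { $, '-', '/', ';', 'f' }

Taking the union: FOLLOW(S) = { $, '-', '/', ';', 'f' }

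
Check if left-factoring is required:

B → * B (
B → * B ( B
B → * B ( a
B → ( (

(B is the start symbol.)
Left-factoring is needed when two productions for the same non-terminal
share a common prefix on the right-hand side.

Productions for B:
  B → * B (
  B → * B ( B
  B → * B ( a
  B → ( (

Found common prefix '* B (' in productions for B

Answer: Yes, B has productions with common prefix '* B ('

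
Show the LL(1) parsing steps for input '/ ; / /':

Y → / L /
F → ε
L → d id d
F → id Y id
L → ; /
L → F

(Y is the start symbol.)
Stack is shown with the top on the left.

Stack    Input      Action
--------------------------
Y $      / ; / / $  output Y → / L /
/ L / $  / ; / / $  match '/'
L / $    ; / / $    output L → ; /
; / / $  ; / / $    match ';'
/ / $    / / $      match '/'
/ $      / $        match '/'
$        $          accept

The string is accepted.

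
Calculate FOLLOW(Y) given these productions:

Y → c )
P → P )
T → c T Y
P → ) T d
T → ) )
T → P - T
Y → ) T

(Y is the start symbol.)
{ $, ')', 'c', 'd' }

To compute FOLLOW(Y), find every occurrence of Y on a right-hand side N → α Y β: add FIRST(β) \ {ε}, and if β is empty or nullable also add FOLLOW(N). Iterate to a fixed point.

Y is the start symbol, so $ ∈ FOLLOW(Y).
In T → c T Y: Y is at the end, add FOLLOW(T)

The FOLLOW sets referred to above (computed the same way, to a fixed point):
  FOLLOW(T) = { $, ')', 'c', 'd' }

Taking the union: FOLLOW(Y) = { $, ')', 'c', 'd' }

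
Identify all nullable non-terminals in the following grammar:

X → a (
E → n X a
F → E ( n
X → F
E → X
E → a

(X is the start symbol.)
None

A non-terminal is nullable if it can derive ε (the empty string): either it has an ε-production, or it has a production whose right-hand side consists entirely of nullable non-terminals.

There are no ε-productions, so no non-terminal can derive ε.
No non-terminals are nullable.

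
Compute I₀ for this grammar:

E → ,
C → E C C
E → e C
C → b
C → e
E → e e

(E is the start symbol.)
First, augment the grammar with E' → E
I₀ = CLOSURE({ [E' → . E] }):
  [E' → . E] has the dot before E: add [E → . ,], [E → . e C], [E → . e e]
No further items can be added.

I₀ = { [E → . ,], [E → . e C], [E → . e e], [E' → . E] }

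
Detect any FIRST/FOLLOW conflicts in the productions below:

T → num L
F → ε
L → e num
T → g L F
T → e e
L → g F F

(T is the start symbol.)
Nullable non-terminals: F.
F has a nullable alternative but only one production, so nothing to check.

L, T have no nullable alternative, so no FIRST/FOLLOW check is needed there.

No FIRST/FOLLOW conflicts found.

Answer: No FIRST/FOLLOW conflicts.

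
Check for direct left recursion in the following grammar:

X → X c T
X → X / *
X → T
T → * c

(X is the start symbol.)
Yes, X is left-recursive

X → X c T: LEFT RECURSIVE (starts with X)
X → X / *: LEFT RECURSIVE (starts with X)
X → T: starts with T
T → * c: starts with '*'

The grammar has direct left recursion on: X.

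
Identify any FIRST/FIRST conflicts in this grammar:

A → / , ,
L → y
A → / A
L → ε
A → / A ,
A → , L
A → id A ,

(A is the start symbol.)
Yes. A → '/' ',' ',' / A → '/' A on { '/' }; A → '/' ',' ',' / A → '/' A ',' on { '/' }; A → '/' A / A → '/' A ',' on { '/' }

A FIRST/FIRST conflict occurs when two productions N → α and N → β for the same non-terminal have FIRST(α) ∩ FIRST(β) ≠ ∅ (with ε ∈ FIRST of a nullable right-hand side, so two nullable alternatives also conflict).

Productions for A:
  A → / , ,: FIRST = { '/' }
  A → / A: FIRST = { '/' }
  A → / A ,: FIRST = { '/' }
  A → , L: FIRST = { ',' }
  A → id A ,: FIRST = { 'id' }
Productions for L:
  L → y: FIRST = { 'y' }
  L → ε: FIRST = { ε }

Conflict for A: A → / , , and A → / A
  Overlap: { '/' }
Conflict for A: A → / , , and A → / A ,
  Overlap: { '/' }
Conflict for A: A → / A and A → / A ,
  Overlap: { '/' }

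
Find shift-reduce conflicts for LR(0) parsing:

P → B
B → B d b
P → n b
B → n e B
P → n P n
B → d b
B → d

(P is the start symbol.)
Yes — I1: [P → B .] vs [B → B . d b]; I3: [B → d .] vs [B → d . b]; I8: [B → n e B .] vs [B → B . d b]

A shift-reduce conflict occurs when an LR(0) state has both:
  - a complete (reduce) item [A → α .] (dot at the end), and
  - a shift item [B → β . c γ] (dot before a terminal).

Augment with P' → P and build the canonical LR(0) collection (I0 = CLOSURE({[P' → . P]}), then GOTO on every symbol after a dot until no new states appear). It has 14 states:
  I0: { [B → . B d b], [B → . d b], [B → . d], [B → . n e B], [P → . B], [P → . n P n], [P → . n b], [P' → . P] }  — shift
  I1: { [B → B . d b], [P → B .] }  — shift, reduce
  I2: { [P' → P .] }  — accept
  I3: { [B → d . b], [B → d .] }  — shift, reduce
  I4: { [B → . B d b], [B → . d b], [B → . d], [B → . n e B], [B → n . e B], [P → . B], [P → . n P n], [P → . n b], [P → n . P n], [P → n . b] }  — shift
  I5: { [P → n P . n] }  — shift
  I6: { [P → n b .] }  — reduce
  I7: { [B → . B d b], [B → . d b], [B → . d], [B → . n e B], [B → n e . B] }  — shift
  I8: { [B → B . d b], [B → n e B .] }  — shift, reduce
  I9: { [B → n . e B] }  — shift
  I10: { [B → B d . b] }  — shift
  I11: { [B → B d b .] }  — reduce
  I12: { [P → n P n .] }  — reduce
  I13: { [B → d b .] }  — reduce

I1 contains reduce item [P → B .] and shift item [B → B . d b] — shift-reduce conflict.
I3 contains reduce item [B → d .] and shift item [B → d . b] — shift-reduce conflict.
I8 contains reduce item [B → n e B .] and shift item [B → B . d b] — shift-reduce conflict.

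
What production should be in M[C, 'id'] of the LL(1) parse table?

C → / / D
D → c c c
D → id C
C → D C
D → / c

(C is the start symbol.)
C → D C

To find M[C, 'id'], we find productions for C where 'id' is in the predict set (PREDICT(N → α) = (FIRST(α) \ {ε}) ∪ (FOLLOW(N) if α ⇒* ε)).

Relevant sets:
  FIRST(D) = { '/', 'c', 'id' }

C → / / D: PREDICT = { '/' }
C → D C: PREDICT = { '/', 'c', 'id' }
  'id' is in predict set, so this production goes in M[C, 'id']

M[C, 'id'] = C → D C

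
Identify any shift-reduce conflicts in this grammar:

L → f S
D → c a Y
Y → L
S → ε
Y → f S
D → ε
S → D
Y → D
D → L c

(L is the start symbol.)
Yes — I2: [D → .] vs [D → . c a Y]; I7: [D → .] vs [D → . c a Y]; I9: [Y → L .] vs [D → L . c]; I11: [D → .] vs [D → . c a Y]

A shift-reduce conflict occurs when an LR(0) state has both:
  - a complete (reduce) item [A → α .] (dot at the end), and
  - a shift item [B → β . c γ] (dot before a terminal).

Augment with L' → L and build the canonical LR(0) collection (I0 = CLOSURE({[L' → . L]}), then GOTO on every symbol after a dot until no new states appear). It has 14 states:
  I0: { [L → . f S], [L' → . L] }  — shift
  I1: { [L' → L .] }  — accept
  I2: { [D → . L c], [D → . c a Y], [D → .], [L → . f S], [L → f . S], [S → . D], [S → .] }  — shift, 2 reduces
  I3: { [S → D .] }  — reduce
  I4: { [D → L . c] }  — shift
  I5: { [L → f S .] }  — reduce
  I6: { [D → c . a Y] }  — shift
  I7: { [D → . L c], [D → . c a Y], [D → .], [D → c a . Y], [L → . f S], [Y → . D], [Y → . L], [Y → . f S] }  — shift, reduce
  I8: { [Y → D .] }  — reduce
  I9: { [D → L . c], [Y → L .] }  — shift, reduce
  I10: { [D → c a Y .] }  — reduce
  I11: { [D → . L c], [D → . c a Y], [D → .], [L → . f S], [L → f . S], [S → . D], [S → .], [Y → f . S] }  — shift, 2 reduces
  I12: { [L → f S .], [Y → f S .] }  — 2 reduces
  I13: { [D → L c .] }  — reduce

I2 contains reduce items [D → .], [S → .] and shift items [D → . c a Y], [L → . f S] — shift-reduce conflict.
I7 contains reduce item [D → .] and shift items [D → . c a Y], [L → . f S], [Y → . f S] — shift-reduce conflict.
I9 contains reduce item [Y → L .] and shift item [D → L . c] — shift-reduce conflict.
I11 contains reduce items [D → .], [S → .] and shift items [D → . c a Y], [L → . f S] — shift-reduce conflict.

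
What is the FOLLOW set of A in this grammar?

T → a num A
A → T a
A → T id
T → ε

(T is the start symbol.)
In T → a num A: A is at the end, add FOLLOW(T)

The FOLLOW sets referred to above (computed the same way, to a fixed point):
  FOLLOW(T) = { $, 'a', 'id' }

Taking the union: FOLLOW(A) = { $, 'a', 'id' }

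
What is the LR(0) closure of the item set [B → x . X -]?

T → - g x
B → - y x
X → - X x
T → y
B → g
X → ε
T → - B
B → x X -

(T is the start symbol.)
{ [B → x . X -], [X → . - X x], [X → .] }

To compute CLOSURE, for each item [A → α.Bβ] where B is a non-terminal, add [B → .γ] for all productions B → γ; repeat for the newly added items until nothing changes.

Start with: [B → x . X -]
  [B → x . X -] has the dot before X: add [X → . - X x], [X → .]
No further items can be added.

CLOSURE = { [B → x . X -], [X → . - X x], [X → .] }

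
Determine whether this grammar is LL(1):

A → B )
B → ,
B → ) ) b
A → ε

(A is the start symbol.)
Relevant sets:
  FIRST(B) = { ')', ',' }
  FOLLOW(A) = { $ }

For A:
  PREDICT(A → B ')') = { ')', ',' }
  PREDICT(A → ε) = { $ }
For B:
  PREDICT(B → ',') = { ',' }
  PREDICT(B → ')' ')' b) = { ')' }

All predict sets are disjoint. The grammar IS LL(1).

Answer: Yes, the grammar is LL(1).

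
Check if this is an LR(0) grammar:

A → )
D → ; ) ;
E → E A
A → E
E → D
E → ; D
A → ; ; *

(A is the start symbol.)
A grammar is LR(0) if no state in the canonical LR(0) collection has:
  - both a shift item (dot before a terminal) and a complete item (shift-reduce conflict), or
  - two or more complete items (reduce-reduce conflict; the accept item [A' → A .] counts as a complete item here).

Augment with A' → A and build the canonical LR(0) collection (I0 = CLOSURE({[A' → . A]}), then GOTO on every symbol after a dot until no new states appear). It has 12 states:
  I0: { [A → . )], [A → . ; ; *], [A → . E], [A' → . A], [D → . ; ) ;], [E → . ; D], [E → . D], [E → . E A] }  — shift
  I1: { [A → ) .] }  — reduce
  I2: { [A → ; . ; *], [D → . ; ) ;], [D → ; . ) ;], [E → ; . D] }  — shift
  I3: { [A' → A .] }  — accept
  I4: { [E → D .] }  — reduce
  I5: { [A → . )], [A → . ; ; *], [A → . E], [A → E .], [D → . ; ) ;], [E → . ; D], [E → . D], [E → . E A], [E → E . A] }  — shift, reduce
  I6: { [E → E A .] }  — reduce
  I7: { [D → ; ) . ;] }  — shift
  I8: { [A → ; ; . *], [D → ; . ) ;] }  — shift
  I9: { [E → ; D .] }  — reduce
  I10: { [A → ; ; * .] }  — reduce
  I11: { [D → ; ) ; .] }  — reduce

Conflict in state I5:
  Shift-reduce conflict between [A → E .] and [A → . )]
So the grammar is NOT LR(0).

Answer: No. Shift-reduce conflict between [A → E .] and [A → . )]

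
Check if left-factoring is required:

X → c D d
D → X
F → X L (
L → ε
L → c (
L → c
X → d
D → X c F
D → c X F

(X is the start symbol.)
Yes, D has productions with common prefix 'X'; L has productions with common prefix 'c'

Left-factoring is needed when two productions for the same non-terminal
share a common prefix on the right-hand side.

Productions for X:
  X → c D d
  X → d
Productions for D:
  D → X
  D → X c F
  D → c X F
Productions for L:
  L → ε
  L → c (
  L → c

Found common prefix 'X' in productions for D
Found common prefix 'c' in productions for L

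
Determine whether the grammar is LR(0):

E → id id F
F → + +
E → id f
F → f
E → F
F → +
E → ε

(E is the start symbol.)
No. Shift-reduce conflict between [E → .] and [E → . id f]

Augment with E' → E and build the canonical LR(0) collection (I0 = CLOSURE({[E' → . E]}), then GOTO on every symbol after a dot until no new states appear). It has 10 states:
  I0: { [E → . F], [E → . id f], [E → . id id F], [E → .], [E' → . E], [F → . + +], [F → . +], [F → . f] }  — shift, reduce
  I1: { [F → + . +], [F → + .] }  — shift, reduce
  I2: { [E' → E .] }  — accept
  I3: { [E → F .] }  — reduce
  I4: { [F → f .] }  — reduce
  I5: { [E → id . f], [E → id . id F] }  — shift
  I6: { [E → id f .] }  — reduce
  I7: { [E → id id . F], [F → . + +], [F → . +], [F → . f] }  — shift
  I8: { [E → id id F .] }  — reduce
  I9: { [F → + + .] }  — reduce

Conflict in state I0:
  Shift-reduce conflict between [E → .] and [E → . id f]
So the grammar is NOT LR(0).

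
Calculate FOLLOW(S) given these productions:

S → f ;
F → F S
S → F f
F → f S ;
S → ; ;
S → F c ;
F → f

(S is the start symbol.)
{ $, ';', 'c', 'f' }

To compute FOLLOW(S), find every occurrence of S on a right-hand side N → α S β: add FIRST(β) \ {ε}, and if β is empty or nullable also add FOLLOW(N). Iterate to a fixed point.

S is the start symbol, so $ ∈ FOLLOW(S).
In F → F S: S is at the end, add FOLLOW(F)
In F → f S ;: S is followed by ';', add FIRST(';') \ {ε} = { ';' }

The FOLLOW sets referred to above (computed the same way, to a fixed point):
  FOLLOW(F) = { ';', 'c', 'f' }

Taking the union: FOLLOW(S) = { $, ';', 'c', 'f' }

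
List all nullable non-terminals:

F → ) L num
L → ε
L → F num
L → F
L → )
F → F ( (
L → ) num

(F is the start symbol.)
{ 'L' }

A non-terminal is nullable if it can derive ε (the empty string): either it has an ε-production, or it has a production whose right-hand side consists entirely of nullable non-terminals.

ε-productions: L → ε
So L is immediately nullable.
No further non-terminal can be added: every production for the remaining non-terminals contains a terminal or a non-nullable non-terminal.
Nullable = { 'L' }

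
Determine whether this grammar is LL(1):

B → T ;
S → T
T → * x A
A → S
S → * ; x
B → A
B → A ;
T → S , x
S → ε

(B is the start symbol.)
A grammar is LL(1) if for each non-terminal N with multiple productions, the predict sets of those productions are pairwise disjoint, where PREDICT(N → α) = (FIRST(α) \ {ε}) ∪ (FOLLOW(N) if α ⇒* ε).

Relevant sets:
  FIRST(T) = { '*', ',' }
  FIRST(A) = { '*', ',', ε }
  FIRST(S) = { '*', ',', ε }
  FOLLOW(B) = { $ }
  FOLLOW(S) = { $, ',', ';' }

For B:
  PREDICT(B → T ';') = { '*', ',' }
  PREDICT(B → A) = { $, '*', ',' }
  PREDICT(B → A ';') = { '*', ',', ';' }
For S:
  PREDICT(S → T) = { '*', ',' }
  PREDICT(S → '*' ';' x) = { '*' }
  PREDICT(S → ε) = { $, ',', ';' }
For T:
  PREDICT(T → '*' x A) = { '*' }
  PREDICT(T → S ',' x) = { '*', ',' }
A has a single production, so nothing to check there.

Conflict found: Predict set conflict for B: { '*', ',' }
The grammar is NOT LL(1).

Answer: No. Predict set conflict for B: { '*', ',' }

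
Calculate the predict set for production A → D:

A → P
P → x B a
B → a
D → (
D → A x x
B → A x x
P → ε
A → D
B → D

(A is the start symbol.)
PREDICT(A → D) = (FIRST(RHS) \ {ε}) ∪ (FOLLOW(A) if ε ∈ FIRST(RHS), i.e. RHS ⇒* ε)
FIRST(D) = { '(', 'x' }
FIRST(D) = { '(', 'x' }
ε ∉ FIRST(D), so FOLLOW(A) is not added.
PREDICT(A → D) = { '(', 'x' }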